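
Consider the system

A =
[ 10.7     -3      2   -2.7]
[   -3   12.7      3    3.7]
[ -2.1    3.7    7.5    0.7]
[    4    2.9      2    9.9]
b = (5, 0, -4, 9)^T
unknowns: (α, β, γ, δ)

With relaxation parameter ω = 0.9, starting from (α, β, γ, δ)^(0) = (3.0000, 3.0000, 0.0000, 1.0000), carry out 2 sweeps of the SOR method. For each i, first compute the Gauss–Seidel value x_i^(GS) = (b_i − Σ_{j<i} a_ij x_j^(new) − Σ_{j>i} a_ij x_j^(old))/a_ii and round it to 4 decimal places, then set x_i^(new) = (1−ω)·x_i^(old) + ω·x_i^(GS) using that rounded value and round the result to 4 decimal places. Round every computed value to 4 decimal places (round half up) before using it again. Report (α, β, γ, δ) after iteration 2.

(0.8012, 0.2113, -0.4241, 0.5732)

Iteration 1:
  α: GS value = (5 - (-3)·3.0000 - (2)·0.0000 - (-2.7)·1.0000) / (10.7) = 1.5607;  α ← (1−ω)·3.0000 + ω·1.5607 = 1.7046
  β: GS value = (0 - (-3)·1.7046 - (3)·0.0000 - (3.7)·1.0000) / (12.7) = 0.1113;  β ← (1−ω)·3.0000 + ω·0.1113 = 0.4002
  γ: GS value = (-4 - (-2.1)·1.7046 - (3.7)·0.4002 - (0.7)·1.0000) / (7.5) = -0.3468;  γ ← (1−ω)·0.0000 + ω·-0.3468 = -0.3121
  δ: GS value = (9 - (4)·1.7046 - (2.9)·0.4002 - (2)·-0.3121) / (9.9) = 0.1662;  δ ← (1−ω)·1.0000 + ω·0.1662 = 0.2496
Iteration 2:
  α: GS value = (5 - (-3)·0.4002 - (2)·-0.3121 - (-2.7)·0.2496) / (10.7) = 0.7008;  α ← (1−ω)·1.7046 + ω·0.7008 = 0.8012
  β: GS value = (0 - (-3)·0.8012 - (3)·-0.3121 - (3.7)·0.2496) / (12.7) = 0.1903;  β ← (1−ω)·0.4002 + ω·0.1903 = 0.2113
  γ: GS value = (-4 - (-2.1)·0.8012 - (3.7)·0.2113 - (0.7)·0.2496) / (7.5) = -0.4365;  γ ← (1−ω)·-0.3121 + ω·-0.4365 = -0.4241
  δ: GS value = (9 - (4)·0.8012 - (2.9)·0.2113 - (2)·-0.4241) / (9.9) = 0.6092;  δ ← (1−ω)·0.2496 + ω·0.6092 = 0.5732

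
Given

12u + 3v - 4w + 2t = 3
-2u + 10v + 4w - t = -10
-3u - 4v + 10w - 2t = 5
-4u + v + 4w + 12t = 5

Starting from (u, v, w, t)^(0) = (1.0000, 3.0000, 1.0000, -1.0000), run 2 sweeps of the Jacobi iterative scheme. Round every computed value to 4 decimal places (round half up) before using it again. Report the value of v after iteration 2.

Iteration 1:
  u = (3 - (3)·3.0000 - (-4)·1.0000 - (2)·-1.0000) / (12) = 0.0000
  v = (-10 - (-2)·1.0000 - (4)·1.0000 - (-1)·-1.0000) / (10) = -1.3000
  w = (5 - (-3)·1.0000 - (-4)·3.0000 - (-2)·-1.0000) / (10) = 1.8000
  t = (5 - (-4)·1.0000 - (1)·3.0000 - (4)·1.0000) / (12) = 0.1667
Iteration 2:
  u = (3 - (3)·-1.3000 - (-4)·1.8000 - (2)·0.1667) / (12) = 1.1472
  v = (-10 - (-2)·0.0000 - (4)·1.8000 - (-1)·0.1667) / (10) = -1.7033
  w = (5 - (-3)·0.0000 - (-4)·-1.3000 - (-2)·0.1667) / (10) = 0.0133
  t = (5 - (-4)·0.0000 - (1)·-1.3000 - (4)·1.8000) / (12) = -0.0750

-1.7033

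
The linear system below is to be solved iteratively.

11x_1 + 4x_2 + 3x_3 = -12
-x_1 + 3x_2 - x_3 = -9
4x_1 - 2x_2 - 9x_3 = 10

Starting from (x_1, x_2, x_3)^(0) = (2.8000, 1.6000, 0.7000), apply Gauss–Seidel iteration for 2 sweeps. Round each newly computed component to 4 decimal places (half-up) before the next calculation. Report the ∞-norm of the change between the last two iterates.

Iteration 1:
  x_1 = (-12 - (4)·1.6000 - (3)·0.7000) / (11) = -1.8636
  x_2 = (-9 - (-1)·-1.8636 - (-1)·0.7000) / (3) = -3.3879
  x_3 = (10 - (4)·-1.8636 - (-2)·-3.3879) / (-9) = -1.1865
Iteration 2:
  x_1 = (-12 - (4)·-3.3879 - (3)·-1.1865) / (11) = 0.4646
  x_2 = (-9 - (-1)·0.4646 - (-1)·-1.1865) / (3) = -3.2406
  x_3 = (10 - (4)·0.4646 - (-2)·-3.2406) / (-9) = -0.1845
Change: (2.3282, 0.1473, 1.0020) → max |·| = 2.3282

2.3282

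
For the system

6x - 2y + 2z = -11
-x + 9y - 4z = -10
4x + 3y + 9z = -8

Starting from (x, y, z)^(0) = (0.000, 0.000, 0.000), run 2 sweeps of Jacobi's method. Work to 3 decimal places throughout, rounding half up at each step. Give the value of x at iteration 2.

-1.907

Iteration 1:
  x = (-11 - (-2)·0.000 - (2)·0.000) / (6) = -1.833
  y = (-10 - (-1)·0.000 - (-4)·0.000) / (9) = -1.111
  z = (-8 - (4)·0.000 - (3)·0.000) / (9) = -0.889
Iteration 2:
  x = (-11 - (-2)·-1.111 - (2)·-0.889) / (6) = -1.907
  y = (-10 - (-1)·-1.833 - (-4)·-0.889) / (9) = -1.710
  z = (-8 - (4)·-1.833 - (3)·-1.111) / (9) = 0.296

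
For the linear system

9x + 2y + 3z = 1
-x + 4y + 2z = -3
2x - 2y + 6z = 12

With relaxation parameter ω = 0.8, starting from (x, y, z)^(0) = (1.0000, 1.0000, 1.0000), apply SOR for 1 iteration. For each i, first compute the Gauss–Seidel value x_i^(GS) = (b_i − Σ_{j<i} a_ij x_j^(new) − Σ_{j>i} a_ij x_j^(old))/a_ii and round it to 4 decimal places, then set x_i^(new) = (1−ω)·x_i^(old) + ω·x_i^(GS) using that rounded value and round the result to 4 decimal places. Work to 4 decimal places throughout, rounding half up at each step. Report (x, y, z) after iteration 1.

Iteration 1:
  x: GS value = (1 - (2)·1.0000 - (3)·1.0000) / (9) = -0.4444;  x ← (1−ω)·1.0000 + ω·-0.4444 = -0.1555
  y: GS value = (-3 - (-1)·-0.1555 - (2)·1.0000) / (4) = -1.2889;  y ← (1−ω)·1.0000 + ω·-1.2889 = -0.8311
  z: GS value = (12 - (2)·-0.1555 - (-2)·-0.8311) / (6) = 1.7748;  z ← (1−ω)·1.0000 + ω·1.7748 = 1.6198

(-0.1555, -0.8311, 1.6198)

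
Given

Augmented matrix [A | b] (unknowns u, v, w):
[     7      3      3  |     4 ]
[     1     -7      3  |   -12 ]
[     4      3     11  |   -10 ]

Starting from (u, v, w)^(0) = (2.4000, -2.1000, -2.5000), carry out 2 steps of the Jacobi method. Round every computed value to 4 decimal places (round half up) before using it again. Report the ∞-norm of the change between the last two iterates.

1.8757

Iteration 1:
  u = (4 - (3)·-2.1000 - (3)·-2.5000) / (7) = 2.5429
  v = (-12 - (1)·2.4000 - (3)·-2.5000) / (-7) = 0.9857
  w = (-10 - (4)·2.4000 - (3)·-2.1000) / (11) = -1.2091
Iteration 2:
  u = (4 - (3)·0.9857 - (3)·-1.2091) / (7) = 0.6672
  v = (-12 - (1)·2.5429 - (3)·-1.2091) / (-7) = 1.5594
  w = (-10 - (4)·2.5429 - (3)·0.9857) / (11) = -2.1026
Change: (-1.8757, 0.5737, -0.8935) → max |·| = 1.8757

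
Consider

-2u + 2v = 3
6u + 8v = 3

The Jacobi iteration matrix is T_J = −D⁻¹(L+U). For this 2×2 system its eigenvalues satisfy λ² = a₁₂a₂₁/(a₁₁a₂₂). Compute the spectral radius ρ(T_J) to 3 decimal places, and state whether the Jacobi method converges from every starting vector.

a₁₂a₂₁/(a₁₁a₂₂) = (2)·(6) / ((-2)·(8)) = -0.750000
ρ = √|-0.750000| = √0.750000 = 0.866
ρ < 1, so Jacobi converges

0.866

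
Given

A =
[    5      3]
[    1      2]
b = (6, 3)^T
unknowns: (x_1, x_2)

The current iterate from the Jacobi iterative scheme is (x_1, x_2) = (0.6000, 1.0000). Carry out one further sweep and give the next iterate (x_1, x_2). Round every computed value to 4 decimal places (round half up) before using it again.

One sweep:
  x_1 = (6 - (3)·1.0000) / (5) = 0.6000
  x_2 = (3 - (1)·0.6000) / (2) = 1.2000

(0.6000, 1.2000)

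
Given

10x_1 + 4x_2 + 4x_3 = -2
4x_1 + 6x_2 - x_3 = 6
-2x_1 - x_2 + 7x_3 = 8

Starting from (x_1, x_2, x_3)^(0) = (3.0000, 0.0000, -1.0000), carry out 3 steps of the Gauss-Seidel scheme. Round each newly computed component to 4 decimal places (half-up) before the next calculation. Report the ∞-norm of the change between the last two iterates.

0.4038

Iteration 1:
  x_1 = (-2 - (4)·0.0000 - (4)·-1.0000) / (10) = 0.2000
  x_2 = (6 - (4)·0.2000 - (-1)·-1.0000) / (6) = 0.7000
  x_3 = (8 - (-2)·0.2000 - (-1)·0.7000) / (7) = 1.3000
Iteration 2:
  x_1 = (-2 - (4)·0.7000 - (4)·1.3000) / (10) = -1.0000
  x_2 = (6 - (4)·-1.0000 - (-1)·1.3000) / (6) = 1.8833
  x_3 = (8 - (-2)·-1.0000 - (-1)·1.8833) / (7) = 1.1262
Iteration 3:
  x_1 = (-2 - (4)·1.8833 - (4)·1.1262) / (10) = -1.4038
  x_2 = (6 - (4)·-1.4038 - (-1)·1.1262) / (6) = 2.1236
  x_3 = (8 - (-2)·-1.4038 - (-1)·2.1236) / (7) = 1.0451
Change: (-0.4038, 0.2403, -0.0811) → max |·| = 0.4038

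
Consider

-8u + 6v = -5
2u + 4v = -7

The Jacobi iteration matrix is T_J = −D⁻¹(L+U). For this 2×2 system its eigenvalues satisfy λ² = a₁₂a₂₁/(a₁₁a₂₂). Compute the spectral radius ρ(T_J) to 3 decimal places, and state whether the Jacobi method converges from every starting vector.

0.612

a₁₂a₂₁/(a₁₁a₂₂) = (6)·(2) / ((-8)·(4)) = -0.375000
ρ = √|-0.375000| = √0.375000 = 0.612
ρ < 1, so Jacobi converges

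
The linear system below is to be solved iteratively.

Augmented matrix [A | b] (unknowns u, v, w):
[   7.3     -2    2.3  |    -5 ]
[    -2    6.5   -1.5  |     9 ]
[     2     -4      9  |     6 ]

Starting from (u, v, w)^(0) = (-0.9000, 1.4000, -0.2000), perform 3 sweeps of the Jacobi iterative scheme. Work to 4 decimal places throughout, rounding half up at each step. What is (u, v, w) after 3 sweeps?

(-0.6069, 1.3940, 1.5940)

Iteration 1:
  u = (-5 - (-2)·1.4000 - (2.3)·-0.2000) / (7.3) = -0.2384
  v = (9 - (-2)·-0.9000 - (-1.5)·-0.2000) / (6.5) = 1.0615
  w = (6 - (2)·-0.9000 - (-4)·1.4000) / (9) = 1.4889
Iteration 2:
  u = (-5 - (-2)·1.0615 - (2.3)·1.4889) / (7.3) = -0.8632
  v = (9 - (-2)·-0.2384 - (-1.5)·1.4889) / (6.5) = 1.6549
  w = (6 - (2)·-0.2384 - (-4)·1.0615) / (9) = 1.1914
Iteration 3:
  u = (-5 - (-2)·1.6549 - (2.3)·1.1914) / (7.3) = -0.6069
  v = (9 - (-2)·-0.8632 - (-1.5)·1.1914) / (6.5) = 1.3940
  w = (6 - (2)·-0.8632 - (-4)·1.6549) / (9) = 1.5940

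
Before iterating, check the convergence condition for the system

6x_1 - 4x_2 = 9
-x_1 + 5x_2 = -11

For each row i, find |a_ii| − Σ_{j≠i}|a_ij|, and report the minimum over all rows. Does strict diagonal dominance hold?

row 1: |6| − (4) = 2
row 2: |5| − (1) = 4
minimum over rows = 2 → strictly diagonally dominant (convergence guaranteed)

2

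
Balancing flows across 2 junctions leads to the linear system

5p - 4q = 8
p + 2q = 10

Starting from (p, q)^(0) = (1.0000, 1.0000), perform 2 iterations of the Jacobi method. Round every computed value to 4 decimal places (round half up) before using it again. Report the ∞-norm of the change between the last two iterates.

2.8000

Iteration 1:
  p = (8 - (-4)·1.0000) / (5) = 2.4000
  q = (10 - (1)·1.0000) / (2) = 4.5000
Iteration 2:
  p = (8 - (-4)·4.5000) / (5) = 5.2000
  q = (10 - (1)·2.4000) / (2) = 3.8000
Change: (2.8000, -0.7000) → max |·| = 2.8000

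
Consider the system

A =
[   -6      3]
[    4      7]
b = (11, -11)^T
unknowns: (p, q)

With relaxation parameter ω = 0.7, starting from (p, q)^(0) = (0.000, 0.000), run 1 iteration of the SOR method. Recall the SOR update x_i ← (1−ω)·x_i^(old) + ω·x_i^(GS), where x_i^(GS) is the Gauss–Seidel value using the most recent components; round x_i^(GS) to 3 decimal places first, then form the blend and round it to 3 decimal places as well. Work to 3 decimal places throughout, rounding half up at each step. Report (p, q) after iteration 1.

(-1.283, -0.587)

Iteration 1:
  p: GS value = (11 - (3)·0.000) / (-6) = -1.833;  p ← (1−ω)·0.000 + ω·-1.833 = -1.283
  q: GS value = (-11 - (4)·-1.283) / (7) = -0.838;  q ← (1−ω)·0.000 + ω·-0.838 = -0.587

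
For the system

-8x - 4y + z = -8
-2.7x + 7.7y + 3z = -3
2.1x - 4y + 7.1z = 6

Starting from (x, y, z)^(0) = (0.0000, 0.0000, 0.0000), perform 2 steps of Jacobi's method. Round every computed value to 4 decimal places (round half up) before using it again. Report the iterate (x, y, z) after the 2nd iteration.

(1.3004, -0.3682, 0.3298)

Iteration 1:
  x = (-8 - (-4)·0.0000 - (1)·0.0000) / (-8) = 1.0000
  y = (-3 - (-2.7)·0.0000 - (3)·0.0000) / (7.7) = -0.3896
  z = (6 - (2.1)·0.0000 - (-4)·0.0000) / (7.1) = 0.8451
Iteration 2:
  x = (-8 - (-4)·-0.3896 - (1)·0.8451) / (-8) = 1.3004
  y = (-3 - (-2.7)·1.0000 - (3)·0.8451) / (7.7) = -0.3682
  z = (6 - (2.1)·1.0000 - (-4)·-0.3896) / (7.1) = 0.3298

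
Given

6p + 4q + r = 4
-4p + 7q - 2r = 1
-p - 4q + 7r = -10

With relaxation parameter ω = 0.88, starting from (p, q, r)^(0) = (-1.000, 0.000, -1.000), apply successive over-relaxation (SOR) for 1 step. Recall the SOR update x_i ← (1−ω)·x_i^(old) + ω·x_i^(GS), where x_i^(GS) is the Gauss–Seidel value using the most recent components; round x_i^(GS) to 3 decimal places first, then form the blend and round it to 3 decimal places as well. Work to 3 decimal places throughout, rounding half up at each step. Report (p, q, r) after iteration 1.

(0.613, 0.182, -1.209)

Iteration 1:
  p: GS value = (4 - (4)·0.000 - (1)·-1.000) / (6) = 0.833;  p ← (1−ω)·-1.000 + ω·0.833 = 0.613
  q: GS value = (1 - (-4)·0.613 - (-2)·-1.000) / (7) = 0.207;  q ← (1−ω)·0.000 + ω·0.207 = 0.182
  r: GS value = (-10 - (-1)·0.613 - (-4)·0.182) / (7) = -1.237;  r ← (1−ω)·-1.000 + ω·-1.237 = -1.209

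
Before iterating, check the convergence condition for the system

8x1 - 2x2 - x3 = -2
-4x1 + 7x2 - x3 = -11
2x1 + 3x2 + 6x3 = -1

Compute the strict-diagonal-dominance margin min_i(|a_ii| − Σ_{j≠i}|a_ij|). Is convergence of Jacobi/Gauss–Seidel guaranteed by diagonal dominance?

row 1: |8| − (2+1) = 5
row 2: |7| − (4+1) = 2
row 3: |6| − (2+3) = 1
minimum over rows = 1 → strictly diagonally dominant (convergence guaranteed)

1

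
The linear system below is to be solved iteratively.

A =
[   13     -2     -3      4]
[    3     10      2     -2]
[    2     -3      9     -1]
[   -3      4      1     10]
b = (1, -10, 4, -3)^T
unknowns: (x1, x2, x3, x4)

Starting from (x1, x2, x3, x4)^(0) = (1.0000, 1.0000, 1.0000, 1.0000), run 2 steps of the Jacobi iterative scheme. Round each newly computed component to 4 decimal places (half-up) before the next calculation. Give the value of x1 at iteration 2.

Iteration 1:
  x1 = (1 - (-2)·1.0000 - (-3)·1.0000 - (4)·1.0000) / (13) = 0.1538
  x2 = (-10 - (3)·1.0000 - (2)·1.0000 - (-2)·1.0000) / (10) = -1.3000
  x3 = (4 - (2)·1.0000 - (-3)·1.0000 - (-1)·1.0000) / (9) = 0.6667
  x4 = (-3 - (-3)·1.0000 - (4)·1.0000 - (1)·1.0000) / (10) = -0.5000
Iteration 2:
  x1 = (1 - (-2)·-1.3000 - (-3)·0.6667 - (4)·-0.5000) / (13) = 0.1846
  x2 = (-10 - (3)·0.1538 - (2)·0.6667 - (-2)·-0.5000) / (10) = -1.2795
  x3 = (4 - (2)·0.1538 - (-3)·-1.3000 - (-1)·-0.5000) / (9) = -0.0786
  x4 = (-3 - (-3)·0.1538 - (4)·-1.3000 - (1)·0.6667) / (10) = 0.1995

0.1846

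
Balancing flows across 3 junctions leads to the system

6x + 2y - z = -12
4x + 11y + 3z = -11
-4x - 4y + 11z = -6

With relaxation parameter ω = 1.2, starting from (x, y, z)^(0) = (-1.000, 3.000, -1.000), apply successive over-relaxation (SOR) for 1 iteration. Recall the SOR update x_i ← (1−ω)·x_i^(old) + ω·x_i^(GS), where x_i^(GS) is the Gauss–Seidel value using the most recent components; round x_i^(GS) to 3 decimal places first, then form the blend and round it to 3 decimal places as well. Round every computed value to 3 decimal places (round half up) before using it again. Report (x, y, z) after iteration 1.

(-3.600, 0.098, -1.983)

Iteration 1:
  x: GS value = (-12 - (2)·3.000 - (-1)·-1.000) / (6) = -3.167;  x ← (1−ω)·-1.000 + ω·-3.167 = -3.600
  y: GS value = (-11 - (4)·-3.600 - (3)·-1.000) / (11) = 0.582;  y ← (1−ω)·3.000 + ω·0.582 = 0.098
  z: GS value = (-6 - (-4)·-3.600 - (-4)·0.098) / (11) = -1.819;  z ← (1−ω)·-1.000 + ω·-1.819 = -1.983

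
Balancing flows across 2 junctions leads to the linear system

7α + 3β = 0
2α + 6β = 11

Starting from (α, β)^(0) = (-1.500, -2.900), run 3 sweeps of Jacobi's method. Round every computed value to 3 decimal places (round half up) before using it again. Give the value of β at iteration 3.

2.167

Iteration 1:
  α = (0 - (3)·-2.900) / (7) = 1.243
  β = (11 - (2)·-1.500) / (6) = 2.333
Iteration 2:
  α = (0 - (3)·2.333) / (7) = -1.000
  β = (11 - (2)·1.243) / (6) = 1.419
Iteration 3:
  α = (0 - (3)·1.419) / (7) = -0.608
  β = (11 - (2)·-1.000) / (6) = 2.167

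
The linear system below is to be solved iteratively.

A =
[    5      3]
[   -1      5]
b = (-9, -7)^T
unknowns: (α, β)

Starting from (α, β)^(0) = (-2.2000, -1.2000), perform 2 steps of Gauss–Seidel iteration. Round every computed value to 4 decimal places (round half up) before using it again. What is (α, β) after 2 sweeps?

Iteration 1:
  α = (-9 - (3)·-1.2000) / (5) = -1.0800
  β = (-7 - (-1)·-1.0800) / (5) = -1.6160
Iteration 2:
  α = (-9 - (3)·-1.6160) / (5) = -0.8304
  β = (-7 - (-1)·-0.8304) / (5) = -1.5661

(-0.8304, -1.5661)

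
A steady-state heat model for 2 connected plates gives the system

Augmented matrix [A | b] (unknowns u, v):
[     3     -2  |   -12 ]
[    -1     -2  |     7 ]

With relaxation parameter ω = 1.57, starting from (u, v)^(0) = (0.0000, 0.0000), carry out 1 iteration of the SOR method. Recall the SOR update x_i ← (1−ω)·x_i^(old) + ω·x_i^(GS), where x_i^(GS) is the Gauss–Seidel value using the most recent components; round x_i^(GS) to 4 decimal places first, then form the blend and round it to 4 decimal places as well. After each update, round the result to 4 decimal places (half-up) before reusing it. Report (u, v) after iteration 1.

(-6.2800, -0.5652)

Iteration 1:
  u: GS value = (-12 - (-2)·0.0000) / (3) = -4.0000;  u ← (1−ω)·0.0000 + ω·-4.0000 = -6.2800
  v: GS value = (7 - (-1)·-6.2800) / (-2) = -0.3600;  v ← (1−ω)·0.0000 + ω·-0.3600 = -0.5652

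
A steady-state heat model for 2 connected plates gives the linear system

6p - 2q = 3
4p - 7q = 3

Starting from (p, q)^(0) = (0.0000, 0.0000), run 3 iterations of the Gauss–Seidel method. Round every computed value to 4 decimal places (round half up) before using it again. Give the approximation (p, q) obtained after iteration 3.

(0.4433, -0.1753)

Iteration 1:
  p = (3 - (-2)·0.0000) / (6) = 0.5000
  q = (3 - (4)·0.5000) / (-7) = -0.1429
Iteration 2:
  p = (3 - (-2)·-0.1429) / (6) = 0.4524
  q = (3 - (4)·0.4524) / (-7) = -0.1701
Iteration 3:
  p = (3 - (-2)·-0.1701) / (6) = 0.4433
  q = (3 - (4)·0.4433) / (-7) = -0.1753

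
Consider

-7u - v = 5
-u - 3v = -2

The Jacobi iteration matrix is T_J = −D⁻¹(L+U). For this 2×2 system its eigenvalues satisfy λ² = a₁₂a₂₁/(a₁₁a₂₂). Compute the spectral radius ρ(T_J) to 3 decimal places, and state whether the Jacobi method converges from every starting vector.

a₁₂a₂₁/(a₁₁a₂₂) = (-1)·(-1) / ((-7)·(-3)) = 0.047619
ρ = √|0.047619| = √0.047619 = 0.218
ρ < 1, so Jacobi converges

0.218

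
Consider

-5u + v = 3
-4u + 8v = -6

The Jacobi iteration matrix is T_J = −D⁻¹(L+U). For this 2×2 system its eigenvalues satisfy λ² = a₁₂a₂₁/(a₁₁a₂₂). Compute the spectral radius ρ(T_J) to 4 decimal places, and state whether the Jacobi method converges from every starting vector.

a₁₂a₂₁/(a₁₁a₂₂) = (1)·(-4) / ((-5)·(8)) = 0.100000
ρ = √|0.100000| = √0.100000 = 0.3162
ρ < 1, so Jacobi converges

0.3162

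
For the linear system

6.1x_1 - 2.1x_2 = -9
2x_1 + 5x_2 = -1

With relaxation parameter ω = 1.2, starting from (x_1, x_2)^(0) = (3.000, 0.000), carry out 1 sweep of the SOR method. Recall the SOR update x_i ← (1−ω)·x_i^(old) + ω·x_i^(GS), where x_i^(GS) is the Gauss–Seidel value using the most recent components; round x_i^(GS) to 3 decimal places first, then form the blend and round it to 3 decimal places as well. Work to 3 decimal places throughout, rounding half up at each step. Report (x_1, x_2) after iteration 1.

Iteration 1:
  x_1: GS value = (-9 - (-2.1)·0.000) / (6.1) = -1.475;  x_1 ← (1−ω)·3.000 + ω·-1.475 = -2.370
  x_2: GS value = (-1 - (2)·-2.370) / (5) = 0.748;  x_2 ← (1−ω)·0.000 + ω·0.748 = 0.898

(-2.370, 0.898)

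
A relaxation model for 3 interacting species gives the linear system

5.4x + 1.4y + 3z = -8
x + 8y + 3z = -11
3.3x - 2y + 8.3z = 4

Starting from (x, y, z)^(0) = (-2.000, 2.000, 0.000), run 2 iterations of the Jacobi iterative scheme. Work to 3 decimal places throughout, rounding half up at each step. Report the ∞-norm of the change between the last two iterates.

0.753

Iteration 1:
  x = (-8 - (1.4)·2.000 - (3)·0.000) / (5.4) = -2.000
  y = (-11 - (1)·-2.000 - (3)·0.000) / (8) = -1.125
  z = (4 - (3.3)·-2.000 - (-2)·2.000) / (8.3) = 1.759
Iteration 2:
  x = (-8 - (1.4)·-1.125 - (3)·1.759) / (5.4) = -2.167
  y = (-11 - (1)·-2.000 - (3)·1.759) / (8) = -1.785
  z = (4 - (3.3)·-2.000 - (-2)·-1.125) / (8.3) = 1.006
Change: (-0.167, -0.660, -0.753) → max |·| = 0.753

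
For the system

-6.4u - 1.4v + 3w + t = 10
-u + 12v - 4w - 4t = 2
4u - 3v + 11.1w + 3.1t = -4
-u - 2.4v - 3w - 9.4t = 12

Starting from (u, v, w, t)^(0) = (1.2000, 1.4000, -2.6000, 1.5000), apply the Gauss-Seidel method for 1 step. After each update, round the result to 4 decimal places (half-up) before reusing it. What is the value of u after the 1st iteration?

Iteration 1:
  u = (10 - (-1.4)·1.4000 - (3)·-2.6000 - (1)·1.5000) / (-6.4) = -2.8531
  v = (2 - (-1)·-2.8531 - (-4)·-2.6000 - (-4)·1.5000) / (12) = -0.4378
  w = (-4 - (4)·-2.8531 - (-3)·-0.4378 - (3.1)·1.5000) / (11.1) = 0.1305
  t = (12 - (-1)·-2.8531 - (-2.4)·-0.4378 - (-3)·0.1305) / (-9.4) = -0.9029

-2.8531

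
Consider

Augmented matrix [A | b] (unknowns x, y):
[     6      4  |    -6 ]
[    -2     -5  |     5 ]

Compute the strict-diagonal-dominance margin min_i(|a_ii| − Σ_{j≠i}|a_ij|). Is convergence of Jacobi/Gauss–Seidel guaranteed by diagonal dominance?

2

row 1: |6| − (4) = 2
row 2: |-5| − (2) = 3
minimum over rows = 2 → strictly diagonally dominant (convergence guaranteed)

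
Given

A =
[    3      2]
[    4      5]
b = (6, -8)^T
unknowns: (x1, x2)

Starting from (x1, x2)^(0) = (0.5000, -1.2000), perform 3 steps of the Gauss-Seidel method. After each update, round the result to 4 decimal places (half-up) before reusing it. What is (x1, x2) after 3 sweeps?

Iteration 1:
  x1 = (6 - (2)·-1.2000) / (3) = 2.8000
  x2 = (-8 - (4)·2.8000) / (5) = -3.8400
Iteration 2:
  x1 = (6 - (2)·-3.8400) / (3) = 4.5600
  x2 = (-8 - (4)·4.5600) / (5) = -5.2480
Iteration 3:
  x1 = (6 - (2)·-5.2480) / (3) = 5.4987
  x2 = (-8 - (4)·5.4987) / (5) = -5.9990

(5.4987, -5.9990)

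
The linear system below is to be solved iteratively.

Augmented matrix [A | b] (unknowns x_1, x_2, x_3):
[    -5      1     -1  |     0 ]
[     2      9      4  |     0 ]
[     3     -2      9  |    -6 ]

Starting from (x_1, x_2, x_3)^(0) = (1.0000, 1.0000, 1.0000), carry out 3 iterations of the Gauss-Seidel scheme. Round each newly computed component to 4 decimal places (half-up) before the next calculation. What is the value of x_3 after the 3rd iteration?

Iteration 1:
  x_1 = (0 - (1)·1.0000 - (-1)·1.0000) / (-5) = 0.0000
  x_2 = (0 - (2)·0.0000 - (4)·1.0000) / (9) = -0.4444
  x_3 = (-6 - (3)·0.0000 - (-2)·-0.4444) / (9) = -0.7654
Iteration 2:
  x_1 = (0 - (1)·-0.4444 - (-1)·-0.7654) / (-5) = 0.0642
  x_2 = (0 - (2)·0.0642 - (4)·-0.7654) / (9) = 0.3259
  x_3 = (-6 - (3)·0.0642 - (-2)·0.3259) / (9) = -0.6156
Iteration 3:
  x_1 = (0 - (1)·0.3259 - (-1)·-0.6156) / (-5) = 0.1883
  x_2 = (0 - (2)·0.1883 - (4)·-0.6156) / (9) = 0.2318
  x_3 = (-6 - (3)·0.1883 - (-2)·0.2318) / (9) = -0.6779

-0.6779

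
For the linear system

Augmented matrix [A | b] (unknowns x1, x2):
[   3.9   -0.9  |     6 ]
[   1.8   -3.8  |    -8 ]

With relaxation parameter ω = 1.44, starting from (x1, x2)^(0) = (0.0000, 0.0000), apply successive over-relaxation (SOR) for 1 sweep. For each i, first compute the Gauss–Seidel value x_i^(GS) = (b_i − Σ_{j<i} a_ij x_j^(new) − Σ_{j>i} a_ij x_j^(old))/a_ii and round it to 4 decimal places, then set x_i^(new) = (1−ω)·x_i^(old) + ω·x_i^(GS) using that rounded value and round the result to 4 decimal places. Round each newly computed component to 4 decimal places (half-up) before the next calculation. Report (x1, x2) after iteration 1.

Iteration 1:
  x1: GS value = (6 - (-0.9)·0.0000) / (3.9) = 1.5385;  x1 ← (1−ω)·0.0000 + ω·1.5385 = 2.2154
  x2: GS value = (-8 - (1.8)·2.2154) / (-3.8) = 3.1547;  x2 ← (1−ω)·0.0000 + ω·3.1547 = 4.5428

(2.2154, 4.5428)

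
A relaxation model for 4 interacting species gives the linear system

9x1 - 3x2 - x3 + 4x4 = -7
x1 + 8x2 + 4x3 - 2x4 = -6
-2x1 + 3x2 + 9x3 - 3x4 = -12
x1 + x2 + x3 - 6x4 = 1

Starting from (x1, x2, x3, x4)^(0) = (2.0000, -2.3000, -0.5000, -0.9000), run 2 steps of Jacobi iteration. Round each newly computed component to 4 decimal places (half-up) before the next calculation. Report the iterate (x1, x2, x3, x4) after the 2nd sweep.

Iteration 1:
  x1 = (-7 - (-3)·-2.3000 - (-1)·-0.5000 - (4)·-0.9000) / (9) = -1.2000
  x2 = (-6 - (1)·2.0000 - (4)·-0.5000 - (-2)·-0.9000) / (8) = -0.9750
  x3 = (-12 - (-2)·2.0000 - (3)·-2.3000 - (-3)·-0.9000) / (9) = -0.4222
  x4 = (1 - (1)·2.0000 - (1)·-2.3000 - (1)·-0.5000) / (-6) = -0.3000
Iteration 2:
  x1 = (-7 - (-3)·-0.9750 - (-1)·-0.4222 - (4)·-0.3000) / (9) = -1.0164
  x2 = (-6 - (1)·-1.2000 - (4)·-0.4222 - (-2)·-0.3000) / (8) = -0.4639
  x3 = (-12 - (-2)·-1.2000 - (3)·-0.9750 - (-3)·-0.3000) / (9) = -1.3750
  x4 = (1 - (1)·-1.2000 - (1)·-0.9750 - (1)·-0.4222) / (-6) = -0.5995

(-1.0164, -0.4639, -1.3750, -0.5995)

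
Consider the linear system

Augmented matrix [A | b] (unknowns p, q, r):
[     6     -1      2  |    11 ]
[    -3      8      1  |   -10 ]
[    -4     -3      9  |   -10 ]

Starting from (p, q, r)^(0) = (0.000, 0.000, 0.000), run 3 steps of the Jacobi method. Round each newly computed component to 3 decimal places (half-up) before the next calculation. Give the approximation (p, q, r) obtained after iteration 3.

Iteration 1:
  p = (11 - (-1)·0.000 - (2)·0.000) / (6) = 1.833
  q = (-10 - (-3)·0.000 - (1)·0.000) / (8) = -1.250
  r = (-10 - (-4)·0.000 - (-3)·0.000) / (9) = -1.111
Iteration 2:
  p = (11 - (-1)·-1.250 - (2)·-1.111) / (6) = 1.995
  q = (-10 - (-3)·1.833 - (1)·-1.111) / (8) = -0.424
  r = (-10 - (-4)·1.833 - (-3)·-1.250) / (9) = -0.713
Iteration 3:
  p = (11 - (-1)·-0.424 - (2)·-0.713) / (6) = 2.000
  q = (-10 - (-3)·1.995 - (1)·-0.713) / (8) = -0.413
  r = (-10 - (-4)·1.995 - (-3)·-0.424) / (9) = -0.366

(2.000, -0.413, -0.366)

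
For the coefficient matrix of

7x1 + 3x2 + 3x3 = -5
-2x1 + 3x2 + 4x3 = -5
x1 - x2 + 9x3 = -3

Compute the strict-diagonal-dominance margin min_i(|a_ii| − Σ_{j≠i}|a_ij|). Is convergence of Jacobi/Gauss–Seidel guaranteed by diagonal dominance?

-3

row 1: |7| − (3+3) = 1
row 2: |3| − (2+4) = -3
row 3: |9| − (1+1) = 7
minimum over rows = -3 → not strictly diagonally dominant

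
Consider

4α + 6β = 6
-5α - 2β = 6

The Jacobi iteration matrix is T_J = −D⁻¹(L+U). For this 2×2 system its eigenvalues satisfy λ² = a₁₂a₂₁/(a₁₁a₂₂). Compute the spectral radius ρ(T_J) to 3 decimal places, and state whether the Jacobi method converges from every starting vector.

1.936

a₁₂a₂₁/(a₁₁a₂₂) = (6)·(-5) / ((4)·(-2)) = 3.750000
ρ = √|3.750000| = √3.750000 = 1.936
ρ > 1, so Jacobi diverges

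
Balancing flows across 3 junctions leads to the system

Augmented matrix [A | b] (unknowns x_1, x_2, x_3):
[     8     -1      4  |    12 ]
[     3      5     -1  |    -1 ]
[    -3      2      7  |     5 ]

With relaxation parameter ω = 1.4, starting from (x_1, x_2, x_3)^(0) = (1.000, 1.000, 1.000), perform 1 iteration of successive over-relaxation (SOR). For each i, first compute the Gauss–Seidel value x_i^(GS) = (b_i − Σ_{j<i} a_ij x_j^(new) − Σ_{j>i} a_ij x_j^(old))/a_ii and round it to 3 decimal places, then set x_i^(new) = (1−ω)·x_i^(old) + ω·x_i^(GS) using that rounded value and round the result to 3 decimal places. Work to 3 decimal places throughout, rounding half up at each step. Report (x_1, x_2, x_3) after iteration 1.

(1.175, -1.387, 1.860)

Iteration 1:
  x_1: GS value = (12 - (-1)·1.000 - (4)·1.000) / (8) = 1.125;  x_1 ← (1−ω)·1.000 + ω·1.125 = 1.175
  x_2: GS value = (-1 - (3)·1.175 - (-1)·1.000) / (5) = -0.705;  x_2 ← (1−ω)·1.000 + ω·-0.705 = -1.387
  x_3: GS value = (5 - (-3)·1.175 - (2)·-1.387) / (7) = 1.614;  x_3 ← (1−ω)·1.000 + ω·1.614 = 1.860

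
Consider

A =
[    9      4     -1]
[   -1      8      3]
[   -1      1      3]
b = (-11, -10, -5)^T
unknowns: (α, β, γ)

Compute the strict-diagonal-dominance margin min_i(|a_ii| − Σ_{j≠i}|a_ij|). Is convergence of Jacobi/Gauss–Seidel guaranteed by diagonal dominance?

row 1: |9| − (4+1) = 4
row 2: |8| − (1+3) = 4
row 3: |3| − (1+1) = 1
minimum over rows = 1 → strictly diagonally dominant (convergence guaranteed)

1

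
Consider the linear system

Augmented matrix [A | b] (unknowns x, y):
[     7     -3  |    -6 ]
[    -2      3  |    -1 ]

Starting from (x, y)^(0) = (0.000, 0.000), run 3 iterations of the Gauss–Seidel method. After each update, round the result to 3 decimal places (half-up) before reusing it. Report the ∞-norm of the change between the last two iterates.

Iteration 1:
  x = (-6 - (-3)·0.000) / (7) = -0.857
  y = (-1 - (-2)·-0.857) / (3) = -0.905
Iteration 2:
  x = (-6 - (-3)·-0.905) / (7) = -1.245
  y = (-1 - (-2)·-1.245) / (3) = -1.163
Iteration 3:
  x = (-6 - (-3)·-1.163) / (7) = -1.356
  y = (-1 - (-2)·-1.356) / (3) = -1.237
Change: (-0.111, -0.074) → max |·| = 0.111

0.111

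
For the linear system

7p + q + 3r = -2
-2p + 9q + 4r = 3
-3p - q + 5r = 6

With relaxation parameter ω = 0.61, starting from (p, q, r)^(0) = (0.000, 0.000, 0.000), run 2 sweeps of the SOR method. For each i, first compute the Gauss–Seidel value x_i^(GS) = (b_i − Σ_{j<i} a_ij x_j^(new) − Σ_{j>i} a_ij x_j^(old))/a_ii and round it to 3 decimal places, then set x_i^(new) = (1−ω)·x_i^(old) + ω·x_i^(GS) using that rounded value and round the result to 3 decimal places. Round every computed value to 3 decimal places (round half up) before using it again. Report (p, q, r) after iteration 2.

(-0.439, 0.027, 0.844)

Iteration 1:
  p: GS value = (-2 - (1)·0.000 - (3)·0.000) / (7) = -0.286;  p ← (1−ω)·0.000 + ω·-0.286 = -0.174
  q: GS value = (3 - (-2)·-0.174 - (4)·0.000) / (9) = 0.295;  q ← (1−ω)·0.000 + ω·0.295 = 0.180
  r: GS value = (6 - (-3)·-0.174 - (-1)·0.180) / (5) = 1.132;  r ← (1−ω)·0.000 + ω·1.132 = 0.691
Iteration 2:
  p: GS value = (-2 - (1)·0.180 - (3)·0.691) / (7) = -0.608;  p ← (1−ω)·-0.174 + ω·-0.608 = -0.439
  q: GS value = (3 - (-2)·-0.439 - (4)·0.691) / (9) = -0.071;  q ← (1−ω)·0.180 + ω·-0.071 = 0.027
  r: GS value = (6 - (-3)·-0.439 - (-1)·0.027) / (5) = 0.942;  r ← (1−ω)·0.691 + ω·0.942 = 0.844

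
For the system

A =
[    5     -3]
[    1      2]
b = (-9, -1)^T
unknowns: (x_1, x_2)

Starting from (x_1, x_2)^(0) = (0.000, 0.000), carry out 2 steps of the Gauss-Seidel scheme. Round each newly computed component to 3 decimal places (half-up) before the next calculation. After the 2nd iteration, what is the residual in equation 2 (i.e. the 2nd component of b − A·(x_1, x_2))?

0.000

Iteration 1:
  x_1 = (-9 - (-3)·0.000) / (5) = -1.800
  x_2 = (-1 - (1)·-1.800) / (2) = 0.400
Iteration 2:
  x_1 = (-9 - (-3)·0.400) / (5) = -1.560
  x_2 = (-1 - (1)·-1.560) / (2) = 0.280
Residual b − A·x = (-0.360, 0.000)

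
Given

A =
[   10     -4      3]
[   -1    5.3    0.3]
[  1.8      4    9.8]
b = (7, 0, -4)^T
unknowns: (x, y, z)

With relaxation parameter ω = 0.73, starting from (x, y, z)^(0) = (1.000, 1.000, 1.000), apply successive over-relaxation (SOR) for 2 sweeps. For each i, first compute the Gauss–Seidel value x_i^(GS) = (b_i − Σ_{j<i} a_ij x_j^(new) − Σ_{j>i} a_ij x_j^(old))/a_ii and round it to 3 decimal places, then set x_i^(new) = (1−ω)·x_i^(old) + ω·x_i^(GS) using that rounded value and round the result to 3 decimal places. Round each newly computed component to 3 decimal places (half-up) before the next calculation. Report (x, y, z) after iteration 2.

Iteration 1:
  x: GS value = (7 - (-4)·1.000 - (3)·1.000) / (10) = 0.800;  x ← (1−ω)·1.000 + ω·0.800 = 0.854
  y: GS value = (0 - (-1)·0.854 - (0.3)·1.000) / (5.3) = 0.105;  y ← (1−ω)·1.000 + ω·0.105 = 0.347
  z: GS value = (-4 - (1.8)·0.854 - (4)·0.347) / (9.8) = -0.707;  z ← (1−ω)·1.000 + ω·-0.707 = -0.246
Iteration 2:
  x: GS value = (7 - (-4)·0.347 - (3)·-0.246) / (10) = 0.913;  x ← (1−ω)·0.854 + ω·0.913 = 0.897
  y: GS value = (0 - (-1)·0.897 - (0.3)·-0.246) / (5.3) = 0.183;  y ← (1−ω)·0.347 + ω·0.183 = 0.227
  z: GS value = (-4 - (1.8)·0.897 - (4)·0.227) / (9.8) = -0.666;  z ← (1−ω)·-0.246 + ω·-0.666 = -0.553

(0.897, 0.227, -0.553)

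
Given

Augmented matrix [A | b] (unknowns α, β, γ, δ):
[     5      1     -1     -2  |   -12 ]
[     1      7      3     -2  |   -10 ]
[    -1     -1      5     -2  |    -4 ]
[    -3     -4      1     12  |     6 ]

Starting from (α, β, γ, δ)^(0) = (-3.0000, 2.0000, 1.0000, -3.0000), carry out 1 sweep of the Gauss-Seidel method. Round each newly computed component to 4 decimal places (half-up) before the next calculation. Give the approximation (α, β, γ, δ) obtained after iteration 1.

(-3.8000, -2.1714, -3.1943, -0.9076)

Iteration 1:
  α = (-12 - (1)·2.0000 - (-1)·1.0000 - (-2)·-3.0000) / (5) = -3.8000
  β = (-10 - (1)·-3.8000 - (3)·1.0000 - (-2)·-3.0000) / (7) = -2.1714
  γ = (-4 - (-1)·-3.8000 - (-1)·-2.1714 - (-2)·-3.0000) / (5) = -3.1943
  δ = (6 - (-3)·-3.8000 - (-4)·-2.1714 - (1)·-3.1943) / (12) = -0.9076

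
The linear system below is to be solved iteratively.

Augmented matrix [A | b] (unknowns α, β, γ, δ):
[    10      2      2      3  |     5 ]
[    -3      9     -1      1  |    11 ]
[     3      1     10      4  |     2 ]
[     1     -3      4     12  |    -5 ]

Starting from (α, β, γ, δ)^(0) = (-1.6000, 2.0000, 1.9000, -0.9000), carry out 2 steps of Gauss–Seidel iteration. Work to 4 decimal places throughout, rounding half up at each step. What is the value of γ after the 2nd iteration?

Iteration 1:
  α = (5 - (2)·2.0000 - (2)·1.9000 - (3)·-0.9000) / (10) = -0.0100
  β = (11 - (-3)·-0.0100 - (-1)·1.9000 - (1)·-0.9000) / (9) = 1.5300
  γ = (2 - (3)·-0.0100 - (1)·1.5300 - (4)·-0.9000) / (10) = 0.4100
  δ = (-5 - (1)·-0.0100 - (-3)·1.5300 - (4)·0.4100) / (12) = -0.1700
Iteration 2:
  α = (5 - (2)·1.5300 - (2)·0.4100 - (3)·-0.1700) / (10) = 0.1630
  β = (11 - (-3)·0.1630 - (-1)·0.4100 - (1)·-0.1700) / (9) = 1.3410
  γ = (2 - (3)·0.1630 - (1)·1.3410 - (4)·-0.1700) / (10) = 0.0850
  δ = (-5 - (1)·0.1630 - (-3)·1.3410 - (4)·0.0850) / (12) = -0.1233

0.0850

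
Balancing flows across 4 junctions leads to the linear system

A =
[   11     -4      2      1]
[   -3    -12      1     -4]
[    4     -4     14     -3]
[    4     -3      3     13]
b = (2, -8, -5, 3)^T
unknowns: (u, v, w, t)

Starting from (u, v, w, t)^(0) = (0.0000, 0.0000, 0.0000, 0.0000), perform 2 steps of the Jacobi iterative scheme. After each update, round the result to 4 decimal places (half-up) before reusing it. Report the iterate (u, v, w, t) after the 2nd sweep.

Iteration 1:
  u = (2 - (-4)·0.0000 - (2)·0.0000 - (1)·0.0000) / (11) = 0.1818
  v = (-8 - (-3)·0.0000 - (1)·0.0000 - (-4)·0.0000) / (-12) = 0.6667
  w = (-5 - (4)·0.0000 - (-4)·0.0000 - (-3)·0.0000) / (14) = -0.3571
  t = (3 - (4)·0.0000 - (-3)·0.0000 - (3)·0.0000) / (13) = 0.2308
Iteration 2:
  u = (2 - (-4)·0.6667 - (2)·-0.3571 - (1)·0.2308) / (11) = 0.4682
  v = (-8 - (-3)·0.1818 - (1)·-0.3571 - (-4)·0.2308) / (-12) = 0.5145
  w = (-5 - (4)·0.1818 - (-4)·0.6667 - (-3)·0.2308) / (14) = -0.1691
  t = (3 - (4)·0.1818 - (-3)·0.6667 - (3)·-0.3571) / (13) = 0.4111

(0.4682, 0.5145, -0.1691, 0.4111)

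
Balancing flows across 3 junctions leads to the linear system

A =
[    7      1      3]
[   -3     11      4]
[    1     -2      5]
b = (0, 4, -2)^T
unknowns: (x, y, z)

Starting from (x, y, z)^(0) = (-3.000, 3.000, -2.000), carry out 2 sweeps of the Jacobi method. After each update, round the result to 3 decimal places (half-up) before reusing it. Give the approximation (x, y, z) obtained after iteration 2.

(-0.639, -0.028, -0.377)

Iteration 1:
  x = (0 - (1)·3.000 - (3)·-2.000) / (7) = 0.429
  y = (4 - (-3)·-3.000 - (4)·-2.000) / (11) = 0.273
  z = (-2 - (1)·-3.000 - (-2)·3.000) / (5) = 1.400
Iteration 2:
  x = (0 - (1)·0.273 - (3)·1.400) / (7) = -0.639
  y = (4 - (-3)·0.429 - (4)·1.400) / (11) = -0.028
  z = (-2 - (1)·0.429 - (-2)·0.273) / (5) = -0.377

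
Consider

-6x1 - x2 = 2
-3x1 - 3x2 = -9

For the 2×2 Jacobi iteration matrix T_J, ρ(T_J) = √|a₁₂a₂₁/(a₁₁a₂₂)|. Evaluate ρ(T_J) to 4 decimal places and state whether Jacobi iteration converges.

a₁₂a₂₁/(a₁₁a₂₂) = (-1)·(-3) / ((-6)·(-3)) = 0.166667
ρ = √|0.166667| = √0.166667 = 0.4082
ρ < 1, so Jacobi converges

0.4082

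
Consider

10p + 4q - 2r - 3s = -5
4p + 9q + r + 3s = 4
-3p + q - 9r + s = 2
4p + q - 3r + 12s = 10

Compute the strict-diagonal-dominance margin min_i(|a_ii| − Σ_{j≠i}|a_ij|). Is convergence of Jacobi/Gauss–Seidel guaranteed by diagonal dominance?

row 1: |10| − (4+2+3) = 1
row 2: |9| − (4+1+3) = 1
row 3: |-9| − (3+1+1) = 4
row 4: |12| − (4+1+3) = 4
minimum over rows = 1 → strictly diagonally dominant (convergence guaranteed)

1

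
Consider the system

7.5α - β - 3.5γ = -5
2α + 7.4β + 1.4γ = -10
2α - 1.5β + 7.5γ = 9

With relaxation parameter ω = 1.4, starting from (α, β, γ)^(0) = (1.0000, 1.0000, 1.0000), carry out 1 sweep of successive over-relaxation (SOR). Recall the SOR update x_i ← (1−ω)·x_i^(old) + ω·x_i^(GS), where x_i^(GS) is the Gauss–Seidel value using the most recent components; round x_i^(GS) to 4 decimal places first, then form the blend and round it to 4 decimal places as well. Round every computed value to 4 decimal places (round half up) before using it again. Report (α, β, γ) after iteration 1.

Iteration 1:
  α: GS value = (-5 - (-1)·1.0000 - (-3.5)·1.0000) / (7.5) = -0.0667;  α ← (1−ω)·1.0000 + ω·-0.0667 = -0.4934
  β: GS value = (-10 - (2)·-0.4934 - (1.4)·1.0000) / (7.4) = -1.4072;  β ← (1−ω)·1.0000 + ω·-1.4072 = -2.3701
  γ: GS value = (9 - (2)·-0.4934 - (-1.5)·-2.3701) / (7.5) = 0.8576;  γ ← (1−ω)·1.0000 + ω·0.8576 = 0.8006

(-0.4934, -2.3701, 0.8006)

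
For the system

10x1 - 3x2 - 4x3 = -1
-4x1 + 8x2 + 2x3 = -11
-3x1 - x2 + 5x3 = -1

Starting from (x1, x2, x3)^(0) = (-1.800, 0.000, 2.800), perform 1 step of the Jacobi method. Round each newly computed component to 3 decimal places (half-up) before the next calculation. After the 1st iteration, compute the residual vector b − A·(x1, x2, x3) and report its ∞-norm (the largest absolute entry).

25.245

Iteration 1:
  x1 = (-1 - (-3)·0.000 - (-4)·2.800) / (10) = 1.020
  x2 = (-11 - (-4)·-1.800 - (2)·2.800) / (8) = -2.975
  x3 = (-1 - (-3)·-1.800 - (-1)·0.000) / (5) = -1.280
Residual b − A·x = (-25.245, 19.440, 5.485); ∞-norm = 25.245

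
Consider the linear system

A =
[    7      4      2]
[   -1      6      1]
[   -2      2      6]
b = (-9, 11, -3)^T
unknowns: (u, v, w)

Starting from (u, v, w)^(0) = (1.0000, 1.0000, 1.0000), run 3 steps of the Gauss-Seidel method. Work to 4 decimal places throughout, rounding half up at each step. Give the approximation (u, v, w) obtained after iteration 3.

Iteration 1:
  u = (-9 - (4)·1.0000 - (2)·1.0000) / (7) = -2.1429
  v = (11 - (-1)·-2.1429 - (1)·1.0000) / (6) = 1.3095
  w = (-3 - (-2)·-2.1429 - (2)·1.3095) / (6) = -1.6508
Iteration 2:
  u = (-9 - (4)·1.3095 - (2)·-1.6508) / (7) = -1.5623
  v = (11 - (-1)·-1.5623 - (1)·-1.6508) / (6) = 1.8481
  w = (-3 - (-2)·-1.5623 - (2)·1.8481) / (6) = -1.6368
Iteration 3:
  u = (-9 - (4)·1.8481 - (2)·-1.6368) / (7) = -1.8741
  v = (11 - (-1)·-1.8741 - (1)·-1.6368) / (6) = 1.7938
  w = (-3 - (-2)·-1.8741 - (2)·1.7938) / (6) = -1.7226

(-1.8741, 1.7938, -1.7226)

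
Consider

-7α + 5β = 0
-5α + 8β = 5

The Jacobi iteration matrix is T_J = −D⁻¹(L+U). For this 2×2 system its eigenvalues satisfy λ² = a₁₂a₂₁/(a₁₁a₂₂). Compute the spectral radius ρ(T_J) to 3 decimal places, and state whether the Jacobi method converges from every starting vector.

0.668

a₁₂a₂₁/(a₁₁a₂₂) = (5)·(-5) / ((-7)·(8)) = 0.446429
ρ = √|0.446429| = √0.446429 = 0.668
ρ < 1, so Jacobi converges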